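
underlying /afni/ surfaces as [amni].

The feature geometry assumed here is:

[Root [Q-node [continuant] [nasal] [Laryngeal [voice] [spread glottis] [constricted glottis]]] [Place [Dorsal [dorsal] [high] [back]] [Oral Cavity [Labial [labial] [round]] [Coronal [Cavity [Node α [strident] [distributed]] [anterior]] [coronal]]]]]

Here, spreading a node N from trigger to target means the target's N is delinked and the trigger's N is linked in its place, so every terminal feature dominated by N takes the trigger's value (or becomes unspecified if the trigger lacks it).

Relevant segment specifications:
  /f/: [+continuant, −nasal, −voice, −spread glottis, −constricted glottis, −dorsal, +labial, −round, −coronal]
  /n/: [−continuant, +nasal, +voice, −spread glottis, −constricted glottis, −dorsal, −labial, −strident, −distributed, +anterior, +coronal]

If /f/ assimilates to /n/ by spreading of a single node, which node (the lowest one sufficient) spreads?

Q-node

/f/ and [m] differ in [voice], [nasal], [continuant]; every other specified feature is identical.
In this geometry the lowest node dominating all of them is Q-node: every daughter of Q-node dominates only a proper subset, so no lower node suffices.
Delinking /f/'s Q-node and associating /n/'s Q-node gives precisely the feature bundle of [m].
Had Root spread, [labial], [coronal] would have taken /n/'s values; they stay as in /f/, confirming the spreading constituent is exactly Q-node.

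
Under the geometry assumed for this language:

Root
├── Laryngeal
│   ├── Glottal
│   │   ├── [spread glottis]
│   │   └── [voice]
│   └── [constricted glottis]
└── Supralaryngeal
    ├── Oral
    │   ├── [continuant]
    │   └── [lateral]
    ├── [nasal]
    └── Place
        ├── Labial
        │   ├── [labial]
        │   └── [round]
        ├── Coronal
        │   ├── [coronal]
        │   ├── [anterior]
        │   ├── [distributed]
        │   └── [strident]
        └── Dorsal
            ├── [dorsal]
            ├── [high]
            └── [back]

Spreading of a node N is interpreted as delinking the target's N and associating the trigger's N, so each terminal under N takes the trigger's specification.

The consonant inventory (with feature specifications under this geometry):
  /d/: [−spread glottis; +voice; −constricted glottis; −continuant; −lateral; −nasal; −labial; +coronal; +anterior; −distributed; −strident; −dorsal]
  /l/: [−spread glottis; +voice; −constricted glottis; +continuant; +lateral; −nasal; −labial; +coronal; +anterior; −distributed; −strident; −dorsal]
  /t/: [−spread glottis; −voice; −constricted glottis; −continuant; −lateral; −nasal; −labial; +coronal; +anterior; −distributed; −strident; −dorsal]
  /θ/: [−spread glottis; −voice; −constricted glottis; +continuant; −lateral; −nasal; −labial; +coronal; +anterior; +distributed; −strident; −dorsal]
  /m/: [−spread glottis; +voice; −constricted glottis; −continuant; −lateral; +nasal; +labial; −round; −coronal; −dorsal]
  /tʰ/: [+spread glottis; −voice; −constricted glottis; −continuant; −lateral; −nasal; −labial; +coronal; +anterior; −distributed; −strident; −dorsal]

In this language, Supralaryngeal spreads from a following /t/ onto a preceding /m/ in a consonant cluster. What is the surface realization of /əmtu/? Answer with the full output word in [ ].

[ədtu]

Terminals under Supralaryngeal in this geometry: [continuant], [lateral], [nasal], [labial], [round], [coronal], [anterior], [distributed], [strident], [dorsal], [high], [back].
Spreading Supralaryngeal from /t/ onto /m/ replaces those values with /t/'s: [−continuant], [−lateral], [−nasal], [−labial], [+coronal], [+anterior], [−distributed], [−strident], [−dorsal]. Features outside Supralaryngeal ([spread glottis], [voice], [constricted glottis]) stay as in /m/.
The resulting bundle matches /d/ in the inventory; substituting it for /m/ gives [ədtu].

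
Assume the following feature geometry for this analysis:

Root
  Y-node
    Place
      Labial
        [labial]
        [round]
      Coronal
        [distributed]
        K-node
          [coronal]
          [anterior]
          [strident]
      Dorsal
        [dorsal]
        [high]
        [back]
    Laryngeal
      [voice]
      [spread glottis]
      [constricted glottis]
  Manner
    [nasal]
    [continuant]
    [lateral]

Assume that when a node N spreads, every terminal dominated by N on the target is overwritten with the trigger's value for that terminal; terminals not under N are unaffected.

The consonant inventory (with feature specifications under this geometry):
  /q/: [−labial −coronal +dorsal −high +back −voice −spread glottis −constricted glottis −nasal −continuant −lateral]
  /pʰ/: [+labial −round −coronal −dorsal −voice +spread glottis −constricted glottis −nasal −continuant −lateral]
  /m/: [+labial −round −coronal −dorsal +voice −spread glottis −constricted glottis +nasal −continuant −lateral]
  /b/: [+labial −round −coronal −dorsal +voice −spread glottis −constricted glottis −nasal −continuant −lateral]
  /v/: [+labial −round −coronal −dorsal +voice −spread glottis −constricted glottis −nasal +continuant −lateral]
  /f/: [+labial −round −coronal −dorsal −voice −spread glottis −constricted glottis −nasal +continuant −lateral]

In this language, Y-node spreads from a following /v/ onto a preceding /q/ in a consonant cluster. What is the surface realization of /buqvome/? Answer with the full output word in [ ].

[bubvome]

Terminals under Y-node in this geometry: [labial], [round], [distributed], [coronal], [anterior], [strident], [dorsal], [high], [back], [voice], [spread glottis], [constricted glottis].
The target acquires /v/'s values for everything under Y-node — [+labial], [−round], [−coronal], [−dorsal], [+voice], [−spread glottis], [−constricted glottis] — while keeping its own [nasal], [continuant], [lateral].
Among the inventory, only /b/ has exactly this specification, giving the surface form [bubvome].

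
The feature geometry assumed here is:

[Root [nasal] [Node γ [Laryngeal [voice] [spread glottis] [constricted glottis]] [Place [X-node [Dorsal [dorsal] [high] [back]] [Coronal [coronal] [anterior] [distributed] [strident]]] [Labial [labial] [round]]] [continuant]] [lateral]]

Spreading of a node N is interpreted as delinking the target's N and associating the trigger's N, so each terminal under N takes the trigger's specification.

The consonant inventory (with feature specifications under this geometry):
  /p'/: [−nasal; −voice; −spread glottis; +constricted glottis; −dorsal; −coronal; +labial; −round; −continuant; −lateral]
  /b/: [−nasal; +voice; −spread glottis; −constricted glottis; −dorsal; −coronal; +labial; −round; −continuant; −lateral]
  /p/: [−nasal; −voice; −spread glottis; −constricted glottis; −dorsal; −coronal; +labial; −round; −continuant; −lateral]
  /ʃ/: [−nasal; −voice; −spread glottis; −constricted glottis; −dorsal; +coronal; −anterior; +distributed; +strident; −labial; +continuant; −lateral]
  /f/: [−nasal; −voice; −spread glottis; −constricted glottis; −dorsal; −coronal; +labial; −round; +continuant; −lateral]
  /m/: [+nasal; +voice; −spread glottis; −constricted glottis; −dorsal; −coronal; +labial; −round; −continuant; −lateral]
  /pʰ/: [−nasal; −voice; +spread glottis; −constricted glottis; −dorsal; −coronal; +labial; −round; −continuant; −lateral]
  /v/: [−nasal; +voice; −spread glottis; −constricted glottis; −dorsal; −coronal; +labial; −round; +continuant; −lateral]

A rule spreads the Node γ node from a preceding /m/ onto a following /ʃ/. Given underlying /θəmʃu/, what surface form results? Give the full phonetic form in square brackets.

[θəmbu]

Terminals under Node γ in this geometry: [voice], [spread glottis], [constricted glottis], [dorsal], [high], [back], [coronal], [anterior], [distributed], [strident], [labial], [round], [continuant].
Spreading Node γ from /m/ onto /ʃ/ replaces those values with /m/'s: [+voice], [−spread glottis], [−constricted glottis], [−dorsal], [−coronal], [+labial], [−round], [−continuant]. Features outside Node γ ([nasal], [lateral]) stay as in /ʃ/.
Among the inventory, only /b/ has exactly this specification, giving the surface form [θəmbu].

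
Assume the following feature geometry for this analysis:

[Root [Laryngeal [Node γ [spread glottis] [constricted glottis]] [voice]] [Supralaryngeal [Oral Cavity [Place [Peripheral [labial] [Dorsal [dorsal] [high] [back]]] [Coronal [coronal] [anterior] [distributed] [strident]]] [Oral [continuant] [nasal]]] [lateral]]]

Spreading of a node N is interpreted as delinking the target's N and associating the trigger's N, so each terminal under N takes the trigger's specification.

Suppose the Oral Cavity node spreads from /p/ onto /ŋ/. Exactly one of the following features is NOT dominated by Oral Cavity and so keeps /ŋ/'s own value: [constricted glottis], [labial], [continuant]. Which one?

[constricted glottis]

The terminals dominated by Oral Cavity are [labial], [dorsal], [high], [back], [coronal], [anterior], [distributed], [strident], [continuant], [nasal].
Of the listed options, [labial], [continuant] are among these and would be overwritten by spreading Oral Cavity.
[constricted glottis] is not within the Oral Cavity subtree (it hangs from Node γ), so /ŋ/'s [constricted glottis] value survives.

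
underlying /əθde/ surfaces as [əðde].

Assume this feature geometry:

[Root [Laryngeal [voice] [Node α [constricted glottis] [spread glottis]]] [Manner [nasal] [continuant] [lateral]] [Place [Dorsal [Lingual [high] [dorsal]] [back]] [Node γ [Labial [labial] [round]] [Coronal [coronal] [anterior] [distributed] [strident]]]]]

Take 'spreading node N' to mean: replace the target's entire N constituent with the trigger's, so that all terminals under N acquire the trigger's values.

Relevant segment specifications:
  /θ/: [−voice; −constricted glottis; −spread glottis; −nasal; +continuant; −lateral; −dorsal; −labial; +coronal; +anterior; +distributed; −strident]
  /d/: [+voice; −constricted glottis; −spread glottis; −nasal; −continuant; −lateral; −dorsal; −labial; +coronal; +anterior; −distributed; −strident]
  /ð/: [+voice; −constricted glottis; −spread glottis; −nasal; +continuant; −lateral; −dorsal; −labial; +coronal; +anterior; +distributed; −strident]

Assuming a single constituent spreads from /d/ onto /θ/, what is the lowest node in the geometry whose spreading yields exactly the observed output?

[voice]

/θ/ and [ð] differ in [voice]; every other specified feature is identical.
Only a single terminal changes, and /d/ supplies the new value, so [voice] itself is the minimal spreading constituent.
[distributed], [continuant] stay as in /θ/ although /d/ differs there, so no node dominating them spread; among the remaining candidates [voice] is the lowest that derives the output.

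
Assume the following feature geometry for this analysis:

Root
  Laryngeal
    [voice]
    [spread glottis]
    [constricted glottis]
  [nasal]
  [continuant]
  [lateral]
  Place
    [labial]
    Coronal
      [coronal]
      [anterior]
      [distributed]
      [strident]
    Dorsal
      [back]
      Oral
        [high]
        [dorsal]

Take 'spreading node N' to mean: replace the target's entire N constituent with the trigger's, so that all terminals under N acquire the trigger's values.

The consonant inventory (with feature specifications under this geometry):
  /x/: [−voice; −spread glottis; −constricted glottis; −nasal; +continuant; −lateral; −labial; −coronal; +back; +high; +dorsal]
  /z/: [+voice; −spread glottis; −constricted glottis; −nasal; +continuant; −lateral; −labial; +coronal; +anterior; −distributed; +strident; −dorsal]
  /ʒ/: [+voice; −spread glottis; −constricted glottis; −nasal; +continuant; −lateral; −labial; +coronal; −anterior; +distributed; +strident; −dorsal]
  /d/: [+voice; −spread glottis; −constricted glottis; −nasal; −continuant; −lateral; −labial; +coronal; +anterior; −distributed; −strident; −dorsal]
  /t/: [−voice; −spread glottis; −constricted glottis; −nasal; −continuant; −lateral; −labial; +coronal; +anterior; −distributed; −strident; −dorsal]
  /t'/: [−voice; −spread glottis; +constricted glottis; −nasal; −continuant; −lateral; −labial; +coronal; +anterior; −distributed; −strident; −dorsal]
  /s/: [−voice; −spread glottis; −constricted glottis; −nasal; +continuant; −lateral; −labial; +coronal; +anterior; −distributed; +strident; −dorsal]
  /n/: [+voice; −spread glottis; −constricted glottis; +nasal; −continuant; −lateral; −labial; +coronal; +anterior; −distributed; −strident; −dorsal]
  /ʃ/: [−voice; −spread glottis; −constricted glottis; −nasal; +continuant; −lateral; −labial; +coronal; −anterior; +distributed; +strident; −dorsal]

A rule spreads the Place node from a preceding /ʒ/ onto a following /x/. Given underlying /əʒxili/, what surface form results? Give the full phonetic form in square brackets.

The Place node dominates the terminals [labial], [coronal], [anterior], [distributed], [strident], [back], [high], [dorsal].
The target acquires /ʒ/'s values for everything under Place — [−labial], [+coronal], [−anterior], [+distributed], [+strident], [−dorsal] — while keeping its own [voice], [spread glottis], [constricted glottis], ….
The resulting bundle matches /ʃ/ in the inventory; substituting it for /x/ gives [əʒʃili].

[əʒʃili]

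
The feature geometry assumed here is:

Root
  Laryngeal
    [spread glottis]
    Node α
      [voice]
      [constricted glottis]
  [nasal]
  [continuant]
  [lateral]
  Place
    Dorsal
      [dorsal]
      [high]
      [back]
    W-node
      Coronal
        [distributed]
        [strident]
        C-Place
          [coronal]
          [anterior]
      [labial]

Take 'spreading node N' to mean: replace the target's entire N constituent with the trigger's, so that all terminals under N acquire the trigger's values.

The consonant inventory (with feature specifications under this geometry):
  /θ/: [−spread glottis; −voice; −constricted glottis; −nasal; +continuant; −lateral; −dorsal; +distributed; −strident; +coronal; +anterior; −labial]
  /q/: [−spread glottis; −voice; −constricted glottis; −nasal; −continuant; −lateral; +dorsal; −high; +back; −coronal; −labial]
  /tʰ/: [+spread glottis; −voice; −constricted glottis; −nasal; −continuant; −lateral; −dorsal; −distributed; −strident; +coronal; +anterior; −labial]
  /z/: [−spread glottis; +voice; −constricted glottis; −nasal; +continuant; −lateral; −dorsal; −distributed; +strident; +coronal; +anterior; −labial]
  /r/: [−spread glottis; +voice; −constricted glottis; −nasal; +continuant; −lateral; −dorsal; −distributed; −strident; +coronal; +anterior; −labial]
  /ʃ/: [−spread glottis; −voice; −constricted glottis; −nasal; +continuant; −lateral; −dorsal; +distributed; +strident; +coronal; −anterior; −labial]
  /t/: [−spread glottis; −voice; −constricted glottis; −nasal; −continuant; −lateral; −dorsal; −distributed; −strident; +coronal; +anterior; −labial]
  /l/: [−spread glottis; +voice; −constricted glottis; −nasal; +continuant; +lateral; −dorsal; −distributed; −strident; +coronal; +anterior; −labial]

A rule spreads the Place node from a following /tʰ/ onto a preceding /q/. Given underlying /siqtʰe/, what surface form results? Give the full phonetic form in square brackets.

Terminals under Place in this geometry: [dorsal], [high], [back], [distributed], [strident], [coronal], [anterior], [labial].
After delinking /q/'s Place and linking /tʰ/'s, the affected terminals become [−dorsal], [−distributed], [−strident], [+coronal], [+anterior], [−labial]; [spread glottis], [voice], [constricted glottis], … (outside Place) are retained from /q/.
The resulting bundle matches /t/ in the inventory; substituting it for /q/ gives [sittʰe].

[sittʰe]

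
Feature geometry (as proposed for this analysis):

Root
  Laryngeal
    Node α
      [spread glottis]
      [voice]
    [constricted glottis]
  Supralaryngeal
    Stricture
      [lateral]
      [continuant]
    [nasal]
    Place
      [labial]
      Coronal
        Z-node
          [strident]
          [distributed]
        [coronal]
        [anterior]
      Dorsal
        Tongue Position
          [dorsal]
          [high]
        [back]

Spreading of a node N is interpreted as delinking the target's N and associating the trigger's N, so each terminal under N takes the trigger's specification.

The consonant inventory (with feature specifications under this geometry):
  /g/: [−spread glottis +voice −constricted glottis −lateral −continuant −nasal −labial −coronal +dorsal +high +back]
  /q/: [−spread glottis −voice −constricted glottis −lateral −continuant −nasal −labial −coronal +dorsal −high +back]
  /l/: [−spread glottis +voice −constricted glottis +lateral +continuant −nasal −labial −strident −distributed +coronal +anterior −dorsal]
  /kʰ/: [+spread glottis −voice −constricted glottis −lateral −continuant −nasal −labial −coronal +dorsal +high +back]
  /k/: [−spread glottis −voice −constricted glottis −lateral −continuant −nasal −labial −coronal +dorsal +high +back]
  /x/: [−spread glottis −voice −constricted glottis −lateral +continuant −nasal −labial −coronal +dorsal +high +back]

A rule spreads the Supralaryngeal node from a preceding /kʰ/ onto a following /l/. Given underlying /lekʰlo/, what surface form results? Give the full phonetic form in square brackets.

Supralaryngeal immediately or transitively dominates [lateral], [continuant], [nasal], [labial], [strident], [distributed], [coronal], [anterior], [dorsal], [high], [back].
The target acquires /kʰ/'s values for everything under Supralaryngeal — [−lateral], [−continuant], [−nasal], [−labial], [−coronal], [+dorsal], [+high], [+back] — while keeping its own [spread glottis], [voice], [constricted glottis].
Among the inventory, only /g/ has exactly this specification, giving the surface form [lekʰgo].

[lekʰgo]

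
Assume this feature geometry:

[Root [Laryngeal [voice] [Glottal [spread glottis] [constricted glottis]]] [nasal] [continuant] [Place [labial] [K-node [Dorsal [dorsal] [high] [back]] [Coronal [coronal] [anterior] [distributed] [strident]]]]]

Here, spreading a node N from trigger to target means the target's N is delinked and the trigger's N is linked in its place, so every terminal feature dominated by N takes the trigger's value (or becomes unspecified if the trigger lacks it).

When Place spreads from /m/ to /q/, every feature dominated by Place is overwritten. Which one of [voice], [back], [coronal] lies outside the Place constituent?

[voice]

Under this geometry, Place contains [labial], [dorsal], [high], [back], [coronal], [anterior], [distributed], [strident].
Spreading Place replaces [back], [coronal] with the trigger's values, since each sits inside the Place constituent.
[voice] attaches under Laryngeal, not under Place, so /q/ retains its own value for [voice].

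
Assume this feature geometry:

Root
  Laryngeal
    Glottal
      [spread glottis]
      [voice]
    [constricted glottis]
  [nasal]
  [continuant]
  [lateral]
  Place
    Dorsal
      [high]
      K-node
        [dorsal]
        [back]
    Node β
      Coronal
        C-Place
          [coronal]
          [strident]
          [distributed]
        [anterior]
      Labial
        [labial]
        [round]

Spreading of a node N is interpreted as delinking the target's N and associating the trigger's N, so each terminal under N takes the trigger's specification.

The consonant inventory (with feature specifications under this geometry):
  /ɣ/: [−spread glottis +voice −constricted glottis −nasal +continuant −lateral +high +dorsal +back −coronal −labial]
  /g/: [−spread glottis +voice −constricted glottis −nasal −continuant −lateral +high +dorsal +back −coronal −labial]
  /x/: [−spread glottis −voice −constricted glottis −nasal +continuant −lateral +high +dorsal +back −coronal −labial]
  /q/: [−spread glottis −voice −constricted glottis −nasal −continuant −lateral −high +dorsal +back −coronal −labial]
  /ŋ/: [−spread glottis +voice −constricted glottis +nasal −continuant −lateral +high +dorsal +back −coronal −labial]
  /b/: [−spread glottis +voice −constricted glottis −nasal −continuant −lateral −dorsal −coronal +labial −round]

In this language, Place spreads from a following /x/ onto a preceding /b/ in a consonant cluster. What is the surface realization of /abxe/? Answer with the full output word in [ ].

The Place node dominates the terminals [high], [dorsal], [back], [coronal], [strident], [distributed], [anterior], [labial], [round].
After delinking /b/'s Place and linking /x/'s, the affected terminals become [+high], [+dorsal], [+back], [−coronal], [−labial]; [spread glottis], [voice], [constricted glottis], … (outside Place) are retained from /b/.
Among the inventory, only /g/ has exactly this specification, giving the surface form [agxe].

[agxe]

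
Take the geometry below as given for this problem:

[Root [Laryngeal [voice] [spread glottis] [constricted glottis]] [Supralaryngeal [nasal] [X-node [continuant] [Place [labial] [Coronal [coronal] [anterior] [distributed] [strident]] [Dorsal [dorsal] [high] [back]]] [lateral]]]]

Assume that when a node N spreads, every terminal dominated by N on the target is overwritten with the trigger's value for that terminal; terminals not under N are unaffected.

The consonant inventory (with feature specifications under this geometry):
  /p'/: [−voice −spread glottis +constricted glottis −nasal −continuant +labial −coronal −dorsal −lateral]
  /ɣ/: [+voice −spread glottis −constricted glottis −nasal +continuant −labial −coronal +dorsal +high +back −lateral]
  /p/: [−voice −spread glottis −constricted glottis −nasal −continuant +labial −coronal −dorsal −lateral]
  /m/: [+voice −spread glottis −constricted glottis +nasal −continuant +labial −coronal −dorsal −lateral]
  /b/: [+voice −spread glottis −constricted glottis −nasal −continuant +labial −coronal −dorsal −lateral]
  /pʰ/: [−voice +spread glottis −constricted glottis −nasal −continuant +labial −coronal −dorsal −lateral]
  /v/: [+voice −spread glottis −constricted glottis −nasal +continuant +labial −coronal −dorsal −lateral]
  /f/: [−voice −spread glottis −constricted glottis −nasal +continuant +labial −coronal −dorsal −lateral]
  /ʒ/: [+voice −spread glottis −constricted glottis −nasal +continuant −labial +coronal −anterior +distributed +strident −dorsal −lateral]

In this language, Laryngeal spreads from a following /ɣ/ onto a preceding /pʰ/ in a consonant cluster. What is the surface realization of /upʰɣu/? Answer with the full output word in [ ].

Laryngeal immediately or transitively dominates [voice], [spread glottis], [constricted glottis].
The target acquires /ɣ/'s values for everything under Laryngeal — [+voice], [−spread glottis], [−constricted glottis] — while keeping its own [nasal], [continuant], [labial], ….
The resulting bundle matches /b/ in the inventory; substituting it for /pʰ/ gives [ubɣu].

[ubɣu]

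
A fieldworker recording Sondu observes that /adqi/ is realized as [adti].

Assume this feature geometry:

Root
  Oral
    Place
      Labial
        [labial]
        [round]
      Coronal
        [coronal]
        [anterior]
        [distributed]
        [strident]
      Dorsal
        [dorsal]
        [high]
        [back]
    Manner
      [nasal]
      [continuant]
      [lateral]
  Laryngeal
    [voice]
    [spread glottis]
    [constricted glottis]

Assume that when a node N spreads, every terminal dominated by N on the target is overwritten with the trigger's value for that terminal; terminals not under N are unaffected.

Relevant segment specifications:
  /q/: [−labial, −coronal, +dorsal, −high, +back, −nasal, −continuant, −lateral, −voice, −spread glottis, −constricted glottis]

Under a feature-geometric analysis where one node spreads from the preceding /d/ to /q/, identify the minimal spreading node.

Place

Feature comparison: [coronal], [anterior], [distributed], [strident], [dorsal], [high], [back] differ between /q/ and [t]; the remaining terminals match.
Tracing each changed feature up the tree, the paths first meet at Place; any lower node misses at least one of them.
If Place spreads, every terminal under it takes /d/'s value, producing [t] as observed.
[voice], a feature on which the two segments disagree outside Place, is unchanged — nothing dominating it spread, and Place is the minimal sufficient constituent.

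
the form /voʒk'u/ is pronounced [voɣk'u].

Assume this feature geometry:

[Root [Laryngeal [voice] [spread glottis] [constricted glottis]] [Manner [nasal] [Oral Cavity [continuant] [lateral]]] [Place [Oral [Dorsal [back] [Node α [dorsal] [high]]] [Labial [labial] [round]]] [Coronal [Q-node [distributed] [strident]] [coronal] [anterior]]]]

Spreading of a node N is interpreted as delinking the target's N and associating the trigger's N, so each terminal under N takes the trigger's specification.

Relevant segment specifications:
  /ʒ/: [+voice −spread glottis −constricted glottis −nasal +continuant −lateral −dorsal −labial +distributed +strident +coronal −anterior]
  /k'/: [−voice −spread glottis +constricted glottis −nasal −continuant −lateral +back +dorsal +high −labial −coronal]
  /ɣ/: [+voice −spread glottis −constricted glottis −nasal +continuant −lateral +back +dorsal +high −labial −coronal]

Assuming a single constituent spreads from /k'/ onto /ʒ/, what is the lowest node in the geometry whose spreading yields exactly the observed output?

/ʒ/ and [ɣ] differ in [coronal], [anterior], [distributed], [strident], [dorsal], [high], [back]; every other specified feature is identical.
The smallest constituent containing every changed terminal is Place — each of its daughters lacks at least one of the affected features.
Delinking /ʒ/'s Place and associating /k'/'s Place gives precisely the feature bundle of [ɣ].
[continuant], [constricted glottis] — on which /k'/ differs from /ʒ/ — are unchanged, so Root cannot have spread; the constituent is no larger than Place.

Place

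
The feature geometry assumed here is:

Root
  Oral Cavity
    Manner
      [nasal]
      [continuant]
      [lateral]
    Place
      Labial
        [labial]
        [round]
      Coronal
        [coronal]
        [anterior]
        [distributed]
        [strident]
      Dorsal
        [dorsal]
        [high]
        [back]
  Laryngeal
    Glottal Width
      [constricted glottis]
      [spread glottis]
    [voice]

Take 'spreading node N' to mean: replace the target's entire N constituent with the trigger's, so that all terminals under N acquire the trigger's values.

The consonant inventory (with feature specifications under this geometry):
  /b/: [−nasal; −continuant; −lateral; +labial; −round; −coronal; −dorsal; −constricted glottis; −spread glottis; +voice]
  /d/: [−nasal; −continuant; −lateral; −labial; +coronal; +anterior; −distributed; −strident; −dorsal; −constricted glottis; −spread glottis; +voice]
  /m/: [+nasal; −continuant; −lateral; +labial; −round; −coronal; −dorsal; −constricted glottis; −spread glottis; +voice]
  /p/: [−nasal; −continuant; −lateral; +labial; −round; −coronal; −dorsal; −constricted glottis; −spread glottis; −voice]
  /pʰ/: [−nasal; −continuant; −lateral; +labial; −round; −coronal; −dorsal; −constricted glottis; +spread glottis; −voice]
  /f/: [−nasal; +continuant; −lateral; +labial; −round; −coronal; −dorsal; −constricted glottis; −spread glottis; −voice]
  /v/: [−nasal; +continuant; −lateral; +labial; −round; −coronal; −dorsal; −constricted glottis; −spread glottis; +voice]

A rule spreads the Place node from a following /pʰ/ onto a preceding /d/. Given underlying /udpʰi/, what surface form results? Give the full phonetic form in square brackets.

The Place node dominates the terminals [labial], [round], [coronal], [anterior], [distributed], [strident], [dorsal], [high], [back].
After delinking /d/'s Place and linking /pʰ/'s, the affected terminals become [+labial], [−round], [−coronal], [−dorsal]; [nasal], [continuant], [lateral], … (outside Place) are retained from /d/.
This feature bundle is that of [b], so /udpʰi/ surfaces as [ubpʰi].

[ubpʰi]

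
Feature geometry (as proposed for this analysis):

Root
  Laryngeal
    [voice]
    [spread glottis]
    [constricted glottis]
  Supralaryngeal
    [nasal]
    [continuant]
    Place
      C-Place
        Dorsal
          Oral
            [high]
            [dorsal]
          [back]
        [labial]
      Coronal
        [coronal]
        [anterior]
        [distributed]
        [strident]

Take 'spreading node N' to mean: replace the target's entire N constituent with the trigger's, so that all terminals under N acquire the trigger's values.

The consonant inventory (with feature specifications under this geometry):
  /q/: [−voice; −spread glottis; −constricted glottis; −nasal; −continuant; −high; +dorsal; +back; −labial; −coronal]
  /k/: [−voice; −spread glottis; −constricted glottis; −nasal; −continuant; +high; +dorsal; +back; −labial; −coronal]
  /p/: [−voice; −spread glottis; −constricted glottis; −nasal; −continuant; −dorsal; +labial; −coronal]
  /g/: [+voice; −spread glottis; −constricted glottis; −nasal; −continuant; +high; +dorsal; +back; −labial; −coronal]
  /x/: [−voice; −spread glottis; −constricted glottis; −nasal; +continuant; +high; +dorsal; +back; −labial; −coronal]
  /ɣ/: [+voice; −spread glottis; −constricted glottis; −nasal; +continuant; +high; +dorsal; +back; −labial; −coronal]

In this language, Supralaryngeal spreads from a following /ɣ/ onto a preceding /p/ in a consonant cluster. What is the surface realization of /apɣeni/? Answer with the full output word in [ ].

The Supralaryngeal node dominates the terminals [nasal], [continuant], [high], [dorsal], [back], [labial], [coronal], [anterior], [distributed], [strident].
Spreading Supralaryngeal from /ɣ/ onto /p/ replaces those values with /ɣ/'s: [−nasal], [+continuant], [+high], [+dorsal], [+back], [−labial], [−coronal]. Features outside Supralaryngeal ([voice], [spread glottis], [constricted glottis]) stay as in /p/.
The resulting bundle matches /x/ in the inventory; substituting it for /p/ gives [axɣeni].

[axɣeni]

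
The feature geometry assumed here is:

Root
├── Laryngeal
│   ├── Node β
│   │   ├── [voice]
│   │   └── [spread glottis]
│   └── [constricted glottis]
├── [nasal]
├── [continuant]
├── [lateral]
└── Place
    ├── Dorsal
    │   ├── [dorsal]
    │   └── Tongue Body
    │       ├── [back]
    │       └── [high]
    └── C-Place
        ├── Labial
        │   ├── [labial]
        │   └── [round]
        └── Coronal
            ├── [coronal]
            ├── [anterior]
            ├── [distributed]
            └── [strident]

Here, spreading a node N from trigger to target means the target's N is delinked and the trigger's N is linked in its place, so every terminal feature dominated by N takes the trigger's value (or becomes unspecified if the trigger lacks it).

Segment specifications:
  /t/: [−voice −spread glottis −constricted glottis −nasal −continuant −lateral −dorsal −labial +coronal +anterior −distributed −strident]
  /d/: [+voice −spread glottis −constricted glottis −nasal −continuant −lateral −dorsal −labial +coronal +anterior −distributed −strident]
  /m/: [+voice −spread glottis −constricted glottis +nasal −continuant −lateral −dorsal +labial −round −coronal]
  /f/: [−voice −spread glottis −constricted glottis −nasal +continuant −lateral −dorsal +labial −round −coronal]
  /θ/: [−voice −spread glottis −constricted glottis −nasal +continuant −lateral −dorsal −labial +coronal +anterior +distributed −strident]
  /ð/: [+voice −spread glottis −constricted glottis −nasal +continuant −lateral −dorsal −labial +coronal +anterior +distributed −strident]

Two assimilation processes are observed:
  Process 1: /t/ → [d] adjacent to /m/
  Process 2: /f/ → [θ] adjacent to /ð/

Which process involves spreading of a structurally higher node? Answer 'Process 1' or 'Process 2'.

Process 2

Process 1 alters [voice]; the lowest dominating node is [voice] (depth 3 from Root).
In Process 2, [labial], [round], [coronal], [anterior], [distributed], [strident] change, so the minimal spreading node is C-Place at depth 2.
C-Place (depth 2) sits above [voice] (depth 3), making Process 2 the one with the higher spreading node.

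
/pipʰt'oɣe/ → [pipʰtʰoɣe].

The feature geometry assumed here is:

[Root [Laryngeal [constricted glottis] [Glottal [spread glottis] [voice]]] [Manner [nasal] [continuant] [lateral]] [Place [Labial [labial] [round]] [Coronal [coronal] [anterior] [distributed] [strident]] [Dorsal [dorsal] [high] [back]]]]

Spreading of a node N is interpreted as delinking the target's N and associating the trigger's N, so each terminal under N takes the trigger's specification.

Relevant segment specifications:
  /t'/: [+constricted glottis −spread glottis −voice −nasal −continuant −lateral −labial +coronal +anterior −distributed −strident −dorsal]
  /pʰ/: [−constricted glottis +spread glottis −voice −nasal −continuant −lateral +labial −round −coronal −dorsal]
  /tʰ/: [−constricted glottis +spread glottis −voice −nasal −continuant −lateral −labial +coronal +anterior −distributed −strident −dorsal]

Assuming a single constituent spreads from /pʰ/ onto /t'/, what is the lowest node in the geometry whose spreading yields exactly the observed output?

Laryngeal

/t'/ and [tʰ] differ in [spread glottis], [constricted glottis]; every other specified feature is identical.
Tracing each changed feature up the tree, the paths first meet at Laryngeal; any lower node misses at least one of them.
Delinking /t'/'s Laryngeal and associating /pʰ/'s Laryngeal gives precisely the feature bundle of [tʰ].
[coronal], [labial] — on which /pʰ/ differs from /t'/ — are unchanged, so Root cannot have spread; the constituent is no larger than Laryngeal.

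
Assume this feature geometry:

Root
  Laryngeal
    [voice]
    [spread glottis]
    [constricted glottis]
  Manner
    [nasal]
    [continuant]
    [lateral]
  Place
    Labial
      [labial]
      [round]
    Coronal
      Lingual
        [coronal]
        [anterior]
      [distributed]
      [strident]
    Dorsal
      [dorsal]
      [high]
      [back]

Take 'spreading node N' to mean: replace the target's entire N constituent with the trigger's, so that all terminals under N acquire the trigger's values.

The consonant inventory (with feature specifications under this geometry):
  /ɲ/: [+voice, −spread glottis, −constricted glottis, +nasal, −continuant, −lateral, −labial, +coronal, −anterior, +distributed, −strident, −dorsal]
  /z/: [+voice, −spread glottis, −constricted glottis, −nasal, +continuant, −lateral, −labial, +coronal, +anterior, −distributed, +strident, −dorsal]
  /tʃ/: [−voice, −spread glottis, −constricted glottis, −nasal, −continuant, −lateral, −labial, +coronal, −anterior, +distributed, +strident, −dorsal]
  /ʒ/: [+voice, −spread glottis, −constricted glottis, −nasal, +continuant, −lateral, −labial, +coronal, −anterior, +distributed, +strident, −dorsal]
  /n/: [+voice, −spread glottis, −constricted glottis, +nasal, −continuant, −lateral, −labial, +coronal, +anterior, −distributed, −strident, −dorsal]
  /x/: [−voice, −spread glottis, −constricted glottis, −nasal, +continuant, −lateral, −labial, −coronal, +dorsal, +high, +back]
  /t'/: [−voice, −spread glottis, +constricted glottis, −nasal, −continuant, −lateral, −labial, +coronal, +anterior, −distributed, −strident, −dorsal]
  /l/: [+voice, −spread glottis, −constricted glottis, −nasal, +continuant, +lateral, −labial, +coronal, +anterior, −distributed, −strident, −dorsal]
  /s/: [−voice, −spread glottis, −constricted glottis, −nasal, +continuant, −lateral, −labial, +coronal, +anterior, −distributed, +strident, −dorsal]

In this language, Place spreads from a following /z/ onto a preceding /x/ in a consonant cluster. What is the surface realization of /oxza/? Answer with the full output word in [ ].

The Place node dominates the terminals [labial], [round], [coronal], [anterior], [distributed], [strident], [dorsal], [high], [back].
The target acquires /z/'s values for everything under Place — [−labial], [+coronal], [+anterior], [−distributed], [+strident], [−dorsal] — while keeping its own [voice], [spread glottis], [constricted glottis], ….
The resulting bundle matches /s/ in the inventory; substituting it for /x/ gives [osza].

[osza]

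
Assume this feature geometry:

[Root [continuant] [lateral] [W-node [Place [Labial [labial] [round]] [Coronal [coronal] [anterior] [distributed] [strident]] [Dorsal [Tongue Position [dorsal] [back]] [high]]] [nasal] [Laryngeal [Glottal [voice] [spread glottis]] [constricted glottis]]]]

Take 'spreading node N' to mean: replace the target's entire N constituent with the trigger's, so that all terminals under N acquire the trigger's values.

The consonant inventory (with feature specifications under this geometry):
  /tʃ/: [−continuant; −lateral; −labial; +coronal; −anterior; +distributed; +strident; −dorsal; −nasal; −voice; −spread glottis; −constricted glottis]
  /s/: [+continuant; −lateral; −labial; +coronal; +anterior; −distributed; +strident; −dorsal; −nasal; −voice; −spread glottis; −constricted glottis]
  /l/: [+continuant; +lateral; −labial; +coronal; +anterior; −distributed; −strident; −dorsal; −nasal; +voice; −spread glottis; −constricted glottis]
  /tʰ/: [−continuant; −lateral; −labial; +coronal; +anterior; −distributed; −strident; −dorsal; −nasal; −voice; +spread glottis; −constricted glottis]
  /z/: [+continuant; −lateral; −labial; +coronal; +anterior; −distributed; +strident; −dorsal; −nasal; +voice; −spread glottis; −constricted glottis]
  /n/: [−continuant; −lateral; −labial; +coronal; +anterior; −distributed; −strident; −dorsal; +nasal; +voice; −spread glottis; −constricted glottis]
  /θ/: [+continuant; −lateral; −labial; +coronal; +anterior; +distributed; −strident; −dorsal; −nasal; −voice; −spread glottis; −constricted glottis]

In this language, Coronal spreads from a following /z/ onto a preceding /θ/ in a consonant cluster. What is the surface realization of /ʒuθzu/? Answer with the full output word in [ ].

[ʒuszu]

Coronal immediately or transitively dominates [coronal], [anterior], [distributed], [strident].
Spreading Coronal from /z/ onto /θ/ replaces those values with /z/'s: [+coronal], [+anterior], [−distributed], [+strident]. Features outside Coronal ([continuant], [lateral], [labial], …) stay as in /θ/.
This feature bundle is that of [s], so /ʒuθzu/ surfaces as [ʒuszu].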